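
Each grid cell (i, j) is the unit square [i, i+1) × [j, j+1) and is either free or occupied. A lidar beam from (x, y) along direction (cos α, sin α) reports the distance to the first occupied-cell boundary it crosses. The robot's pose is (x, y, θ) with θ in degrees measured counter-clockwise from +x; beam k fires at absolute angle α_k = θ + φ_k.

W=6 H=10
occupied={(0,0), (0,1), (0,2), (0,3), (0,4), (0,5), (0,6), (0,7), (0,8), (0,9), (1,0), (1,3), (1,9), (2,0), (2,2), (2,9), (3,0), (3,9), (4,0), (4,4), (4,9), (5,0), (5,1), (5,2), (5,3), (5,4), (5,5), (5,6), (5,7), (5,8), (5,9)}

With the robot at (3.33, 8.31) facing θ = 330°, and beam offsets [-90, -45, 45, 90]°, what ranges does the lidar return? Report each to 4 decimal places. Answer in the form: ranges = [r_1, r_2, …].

ranges = [4.6600, 3.4268, 1.7289, 0.7967]

beam 1: φ=-90°, α=240°
  dir = (cos 240°, sin 240°) = (-0.5000, -0.8660); from cell (3,8)
  next x-line at t=0.6600, next y-line at t=0.3580; Δt_x=2.0000, Δt_y=1.1547
    y: enter (3,7) at t=0.3580
    x: enter (2,7) at t=0.6600
    y: enter (2,6) at t=1.5127
    x: enter (1,6) at t=2.6600
    y: enter (1,5) at t=2.6674
    y: enter (1,4) at t=3.8221
    x: enter (0,4) at t=4.6600 ← occupied
  → r_1 = 4.6600
beam 2: φ=-45°, α=285°
  dir = (cos 285°, sin 285°) = (0.2588, -0.9659); from cell (3,8)
  next x-line at t=2.5887, next y-line at t=0.3209; Δt_x=3.8637, Δt_y=1.0353
    y: enter (3,7) at t=0.3209
    y: enter (3,6) at t=1.3562
    y: enter (3,5) at t=2.3915
    x: enter (4,5) at t=2.5887
    y: enter (4,4) at t=3.4268 ← occupied
  → r_2 = 3.4268
beam 3: φ=45°, α=15°
  dir = (cos 15°, sin 15°) = (0.9659, 0.2588); from cell (3,8)
  next x-line at t=0.6936, next y-line at t=2.6660; Δt_x=1.0353, Δt_y=3.8637
    x: enter (4,8) at t=0.6936
    x: enter (5,8) at t=1.7289 ← occupied
  → r_3 = 1.7289
beam 4: φ=90°, α=60°
  dir = (cos 60°, sin 60°) = (0.5000, 0.8660); from cell (3,8)
  next x-line at t=1.3400, next y-line at t=0.7967; Δt_x=2.0000, Δt_y=1.1547
    y: enter (3,9) at t=0.7967 ← occupied
  → r_4 = 0.7967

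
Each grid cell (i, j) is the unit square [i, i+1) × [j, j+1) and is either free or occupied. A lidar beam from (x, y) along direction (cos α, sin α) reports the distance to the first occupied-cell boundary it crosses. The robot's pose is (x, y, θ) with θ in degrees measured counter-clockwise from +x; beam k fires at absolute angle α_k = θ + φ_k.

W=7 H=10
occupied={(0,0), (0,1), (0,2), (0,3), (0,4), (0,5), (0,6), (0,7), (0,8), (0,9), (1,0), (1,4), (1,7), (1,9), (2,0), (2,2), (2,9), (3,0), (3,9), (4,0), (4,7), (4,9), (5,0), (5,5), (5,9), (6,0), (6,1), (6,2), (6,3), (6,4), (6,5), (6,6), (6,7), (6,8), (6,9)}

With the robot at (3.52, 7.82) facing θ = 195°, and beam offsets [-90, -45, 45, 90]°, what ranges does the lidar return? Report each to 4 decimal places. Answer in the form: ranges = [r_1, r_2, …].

beam 1: φ=-90°, α=105°
  cosα=-0.2588 sinα=0.9659 | (3,7) | tMaxX 2.0091 tMaxY 0.1863 | tΔX 3.8637 tΔY 1.0353
    t=0.1863 [y] (3,8)
    t=1.2216 [y] (3,9) — stop
  → r_1 = 1.2216
beam 2: φ=-45°, α=150°
  cosα=-0.8660 sinα=0.5000 | (3,7) | tMaxX 0.6004 tMaxY 0.3600 | tΔX 1.1547 tΔY 2.0000
    t=0.3600 [y] (3,8)
    t=0.6004 [x] (2,8)
    t=1.7551 [x] (1,8)
    t=2.3600 [y] (1,9) — stop
  → r_2 = 2.3600
beam 3: φ=45°, α=240°
  cosα=-0.5000 sinα=-0.8660 | (3,7) | tMaxX 1.0400 tMaxY 0.9469 | tΔX 2.0000 tΔY 1.1547
    t=0.9469 [y] (3,6)
    t=1.0400 [x] (2,6)
    t=2.1016 [y] (2,5)
    t=3.0400 [x] (1,5)
    t=3.2563 [y] (1,4) — stop
  → r_3 = 3.2563
beam 4: φ=90°, α=285°
  cosα=0.2588 sinα=-0.9659 | (3,7) | tMaxX 1.8546 tMaxY 0.8489 | tΔX 3.8637 tΔY 1.0353
    t=0.8489 [y] (3,6)
    t=1.8546 [x] (4,6)
    t=1.8842 [y] (4,5)
    t=2.9195 [y] (4,4)
    t=3.9548 [y] (4,3)
    t=4.9900 [y] (4,2)
    t=5.7183 [x] (5,2)
    t=6.0253 [y] (5,1)
    t=7.0606 [y] (5,0) — stop
  → r_4 = 7.0606

ranges = [1.2216, 2.3600, 3.2563, 7.0606]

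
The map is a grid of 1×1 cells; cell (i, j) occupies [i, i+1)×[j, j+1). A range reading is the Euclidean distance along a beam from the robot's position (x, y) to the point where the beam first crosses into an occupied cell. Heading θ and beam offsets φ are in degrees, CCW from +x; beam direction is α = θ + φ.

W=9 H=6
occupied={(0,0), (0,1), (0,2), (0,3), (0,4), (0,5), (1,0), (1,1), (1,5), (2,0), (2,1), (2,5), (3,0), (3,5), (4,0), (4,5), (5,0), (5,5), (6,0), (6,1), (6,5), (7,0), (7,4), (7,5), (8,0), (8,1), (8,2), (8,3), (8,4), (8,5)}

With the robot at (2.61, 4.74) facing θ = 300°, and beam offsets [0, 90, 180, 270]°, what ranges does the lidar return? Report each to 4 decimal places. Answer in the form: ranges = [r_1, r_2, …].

ranges = [4.3186, 0.5200, 0.3002, 1.8591]

beam 1: φ=0°, α=300°
  cosα=0.5000 sinα=-0.8660 | (2,4) | tMaxX 0.7800 tMaxY 0.8545 | tΔX 2.0000 tΔY 1.1547
    t=0.7800 [x] (3,4)
    t=0.8545 [y] (3,3)
    t=2.0092 [y] (3,2)
    t=2.7800 [x] (4,2)
    t=3.1639 [y] (4,1)
    t=4.3186 [y] (4,0) — stop
  → r_1 = 4.3186
beam 2: φ=90°, α=30°
  cosα=0.8660 sinα=0.5000 | (2,4) | tMaxX 0.4503 tMaxY 0.5200 | tΔX 1.1547 tΔY 2.0000
    t=0.4503 [x] (3,4)
    t=0.5200 [y] (3,5) — stop
  → r_2 = 0.5200
beam 3: φ=180°, α=120°
  cosα=-0.5000 sinα=0.8660 | (2,4) | tMaxX 1.2200 tMaxY 0.3002 | tΔX 2.0000 tΔY 1.1547
    t=0.3002 [y] (2,5) — stop
  → r_3 = 0.3002
beam 4: φ=270°, α=210°
  cosα=-0.8660 sinα=-0.5000 | (2,4) | tMaxX 0.7044 tMaxY 1.4800 | tΔX 1.1547 tΔY 2.0000
    t=0.7044 [x] (1,4)
    t=1.4800 [y] (1,3)
    t=1.8591 [x] (0,3) — stop
  → r_4 = 1.8591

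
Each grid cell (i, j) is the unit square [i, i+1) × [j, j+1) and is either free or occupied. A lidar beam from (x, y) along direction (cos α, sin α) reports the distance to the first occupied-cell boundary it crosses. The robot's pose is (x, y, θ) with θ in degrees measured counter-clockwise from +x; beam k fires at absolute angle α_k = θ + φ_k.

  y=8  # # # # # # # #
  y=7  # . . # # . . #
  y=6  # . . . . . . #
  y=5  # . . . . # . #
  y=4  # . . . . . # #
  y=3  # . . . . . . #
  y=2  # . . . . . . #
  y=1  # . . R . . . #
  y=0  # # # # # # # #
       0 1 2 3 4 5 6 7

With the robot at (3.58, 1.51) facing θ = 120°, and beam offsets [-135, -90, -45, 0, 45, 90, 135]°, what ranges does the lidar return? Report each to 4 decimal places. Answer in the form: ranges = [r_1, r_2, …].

ranges = [1.9705, 3.9491, 6.7189, 5.1600, 2.6710, 1.0200, 0.5280]

beam 1: φ=-135°, α=345°
  direction (0.9659, -0.2588); cell (3,1); t to first gridline: x 0.4348, y 1.9705 (then +1.0353 / +3.8637)
    (4,1) via x @ 0.4348
    (5,1) via x @ 1.4701
    (5,0) via y @ 1.9705  # hit
  → r_1 = 1.9705
beam 2: φ=-90°, α=30°
  direction (0.8660, 0.5000); cell (3,1); t to first gridline: x 0.4850, y 0.9800 (then +1.1547 / +2.0000)
    (4,1) via x @ 0.4850
    (4,2) via y @ 0.9800
    (5,2) via x @ 1.6397
    (6,2) via x @ 2.7944
    (6,3) via y @ 2.9800
    (7,3) via x @ 3.9491  # hit
  → r_2 = 3.9491
beam 3: φ=-45°, α=75°
  direction (0.2588, 0.9659); cell (3,1); t to first gridline: x 1.6228, y 0.5073 (then +3.8637 / +1.0353)
    (3,2) via y @ 0.5073
    (3,3) via y @ 1.5426
    (4,3) via x @ 1.6228
    (4,4) via y @ 2.5778
    (4,5) via y @ 3.6131
    (4,6) via y @ 4.6484
    (5,6) via x @ 5.4865
    (5,7) via y @ 5.6837
    (5,8) via y @ 6.7189  # hit
  → r_3 = 6.7189
beam 4: φ=0°, α=120°
  direction (-0.5000, 0.8660); cell (3,1); t to first gridline: x 1.1600, y 0.5658 (then +2.0000 / +1.1547)
    (3,2) via y @ 0.5658
    (2,2) via x @ 1.1600
    (2,3) via y @ 1.7205
    (2,4) via y @ 2.8752
    (1,4) via x @ 3.1600
    (1,5) via y @ 4.0299
    (0,5) via x @ 5.1600  # hit
  → r_4 = 5.1600
beam 5: φ=45°, α=165°
  direction (-0.9659, 0.2588); cell (3,1); t to first gridline: x 0.6005, y 1.8932 (then +1.0353 / +3.8637)
    (2,1) via x @ 0.6005
    (1,1) via x @ 1.6357
    (1,2) via y @ 1.8932
    (0,2) via x @ 2.6710  # hit
  → r_5 = 2.6710
beam 6: φ=90°, α=210°
  direction (-0.8660, -0.5000); cell (3,1); t to first gridline: x 0.6697, y 1.0200 (then +1.1547 / +2.0000)
    (2,1) via x @ 0.6697
    (2,0) via y @ 1.0200  # hit
  → r_6 = 1.0200
beam 7: φ=135°, α=255°
  direction (-0.2588, -0.9659); cell (3,1); t to first gridline: x 2.2409, y 0.5280 (then +3.8637 / +1.0353)
    (3,0) via y @ 0.5280  # hit
  → r_7 = 0.5280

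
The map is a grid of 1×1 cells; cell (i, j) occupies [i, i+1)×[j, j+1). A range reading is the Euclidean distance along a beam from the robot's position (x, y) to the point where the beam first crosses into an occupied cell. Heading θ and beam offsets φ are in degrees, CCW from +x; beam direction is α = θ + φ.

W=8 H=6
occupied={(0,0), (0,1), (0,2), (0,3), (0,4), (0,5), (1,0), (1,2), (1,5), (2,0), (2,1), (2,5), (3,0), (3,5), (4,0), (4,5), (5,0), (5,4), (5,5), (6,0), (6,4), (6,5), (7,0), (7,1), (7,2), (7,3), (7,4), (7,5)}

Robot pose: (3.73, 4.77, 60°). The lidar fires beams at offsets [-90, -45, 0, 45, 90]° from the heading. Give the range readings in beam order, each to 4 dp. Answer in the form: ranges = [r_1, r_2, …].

beam 1: φ=-90°, α=330°
  d=(0.8660,-0.5000)  start (3,4)  tX=0.3118 tY=1.5400  stride 1/|dx|=1.1547 1/|dy|=2.0000
    cross x-line → (4,4), t=0.3118
    cross x-line → (5,4), t=1.4665 (wall)
  → r_1 = 1.4665
beam 2: φ=-45°, α=15°
  d=(0.9659,0.2588)  start (3,4)  tX=0.2795 tY=0.8887  stride 1/|dx|=1.0353 1/|dy|=3.8637
    cross x-line → (4,4), t=0.2795
    cross y-line → (4,5), t=0.8887 (wall)
  → r_2 = 0.8887
beam 3: φ=0°, α=60°
  d=(0.5000,0.8660)  start (3,4)  tX=0.5400 tY=0.2656  stride 1/|dx|=2.0000 1/|dy|=1.1547
    cross y-line → (3,5), t=0.2656 (wall)
  → r_3 = 0.2656
beam 4: φ=45°, α=105°
  d=(-0.2588,0.9659)  start (3,4)  tX=2.8205 tY=0.2381  stride 1/|dx|=3.8637 1/|dy|=1.0353
    cross y-line → (3,5), t=0.2381 (wall)
  → r_4 = 0.2381
beam 5: φ=90°, α=150°
  d=(-0.8660,0.5000)  start (3,4)  tX=0.8429 tY=0.4600  stride 1/|dx|=1.1547 1/|dy|=2.0000
    cross y-line → (3,5), t=0.4600 (wall)
  → r_5 = 0.4600

ranges = [1.4665, 0.8887, 0.2656, 0.2381, 0.4600]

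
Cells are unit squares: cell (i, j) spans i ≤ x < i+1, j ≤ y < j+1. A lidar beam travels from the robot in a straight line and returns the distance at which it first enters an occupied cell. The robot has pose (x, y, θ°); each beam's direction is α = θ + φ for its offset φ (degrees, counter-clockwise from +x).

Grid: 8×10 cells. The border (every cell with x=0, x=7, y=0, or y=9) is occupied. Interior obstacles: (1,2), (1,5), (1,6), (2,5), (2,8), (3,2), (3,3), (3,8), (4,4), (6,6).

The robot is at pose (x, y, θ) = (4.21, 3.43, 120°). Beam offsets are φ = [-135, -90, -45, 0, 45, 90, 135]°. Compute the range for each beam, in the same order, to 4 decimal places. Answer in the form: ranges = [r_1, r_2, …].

beam 1: φ=-135°, α=345°
  cosα=0.9659 sinα=-0.2588 | (4,3) | tMaxX 0.8179 tMaxY 1.6614 | tΔX 1.0353 tΔY 3.8637
    t=0.8179 [x] (5,3)
    t=1.6614 [y] (5,2)
    t=1.8531 [x] (6,2)
    t=2.8884 [x] (7,2) — stop
  → r_1 = 2.8884
beam 2: φ=-90°, α=30°
  cosα=0.8660 sinα=0.5000 | (4,3) | tMaxX 0.9122 tMaxY 1.1400 | tΔX 1.1547 tΔY 2.0000
    t=0.9122 [x] (5,3)
    t=1.1400 [y] (5,4)
    t=2.0669 [x] (6,4)
    t=3.1400 [y] (6,5)
    t=3.2216 [x] (7,5) — stop
  → r_2 = 3.2216
beam 3: φ=-45°, α=75°
  cosα=0.2588 sinα=0.9659 | (4,3) | tMaxX 3.0523 tMaxY 0.5901 | tΔX 3.8637 tΔY 1.0353
    t=0.5901 [y] (4,4) — stop
  → r_3 = 0.5901
beam 4: φ=0°, α=120°
  cosα=-0.5000 sinα=0.8660 | (4,3) | tMaxX 0.4200 tMaxY 0.6582 | tΔX 2.0000 tΔY 1.1547
    t=0.4200 [x] (3,3) — stop
  → r_4 = 0.4200
beam 5: φ=45°, α=165°
  cosα=-0.9659 sinα=0.2588 | (4,3) | tMaxX 0.2174 tMaxY 2.2023 | tΔX 1.0353 tΔY 3.8637
    t=0.2174 [x] (3,3) — stop
  → r_5 = 0.2174
beam 6: φ=90°, α=210°
  cosα=-0.8660 sinα=-0.5000 | (4,3) | tMaxX 0.2425 tMaxY 0.8600 | tΔX 1.1547 tΔY 2.0000
    t=0.2425 [x] (3,3) — stop
  → r_6 = 0.2425
beam 7: φ=135°, α=255°
  cosα=-0.2588 sinα=-0.9659 | (4,3) | tMaxX 0.8114 tMaxY 0.4452 | tΔX 3.8637 tΔY 1.0353
    t=0.4452 [y] (4,2)
    t=0.8114 [x] (3,2) — stop
  → r_7 = 0.8114

ranges = [2.8884, 3.2216, 0.5901, 0.4200, 0.2174, 0.2425, 0.8114]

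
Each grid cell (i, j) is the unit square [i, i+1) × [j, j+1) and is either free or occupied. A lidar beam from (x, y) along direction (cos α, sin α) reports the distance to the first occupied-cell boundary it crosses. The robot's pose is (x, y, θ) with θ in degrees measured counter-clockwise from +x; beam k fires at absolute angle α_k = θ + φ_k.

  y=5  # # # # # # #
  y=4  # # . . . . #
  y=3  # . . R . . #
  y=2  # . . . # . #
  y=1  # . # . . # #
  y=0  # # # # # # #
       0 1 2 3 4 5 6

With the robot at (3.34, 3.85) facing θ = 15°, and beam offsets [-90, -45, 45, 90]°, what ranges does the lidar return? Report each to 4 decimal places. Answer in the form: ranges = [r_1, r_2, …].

ranges = [2.9505, 1.7000, 1.3279, 1.1906]

beam 1: φ=-90°, α=285°
  direction (0.2588, -0.9659); cell (3,3); t to first gridline: x 2.5500, y 0.8800 (then +3.8637 / +1.0353)
    (3,2) via y @ 0.8800
    (3,1) via y @ 1.9153
    (4,1) via x @ 2.5500
    (4,0) via y @ 2.9505  # hit
  → r_1 = 2.9505
beam 2: φ=-45°, α=330°
  direction (0.8660, -0.5000); cell (3,3); t to first gridline: x 0.7621, y 1.7000 (then +1.1547 / +2.0000)
    (4,3) via x @ 0.7621
    (4,2) via y @ 1.7000  # hit
  → r_2 = 1.7000
beam 3: φ=45°, α=60°
  direction (0.5000, 0.8660); cell (3,3); t to first gridline: x 1.3200, y 0.1732 (then +2.0000 / +1.1547)
    (3,4) via y @ 0.1732
    (4,4) via x @ 1.3200
    (4,5) via y @ 1.3279  # hit
  → r_3 = 1.3279
beam 4: φ=90°, α=105°
  direction (-0.2588, 0.9659); cell (3,3); t to first gridline: x 1.3137, y 0.1553 (then +3.8637 / +1.0353)
    (3,4) via y @ 0.1553
    (3,5) via y @ 1.1906  # hit
  → r_4 = 1.1906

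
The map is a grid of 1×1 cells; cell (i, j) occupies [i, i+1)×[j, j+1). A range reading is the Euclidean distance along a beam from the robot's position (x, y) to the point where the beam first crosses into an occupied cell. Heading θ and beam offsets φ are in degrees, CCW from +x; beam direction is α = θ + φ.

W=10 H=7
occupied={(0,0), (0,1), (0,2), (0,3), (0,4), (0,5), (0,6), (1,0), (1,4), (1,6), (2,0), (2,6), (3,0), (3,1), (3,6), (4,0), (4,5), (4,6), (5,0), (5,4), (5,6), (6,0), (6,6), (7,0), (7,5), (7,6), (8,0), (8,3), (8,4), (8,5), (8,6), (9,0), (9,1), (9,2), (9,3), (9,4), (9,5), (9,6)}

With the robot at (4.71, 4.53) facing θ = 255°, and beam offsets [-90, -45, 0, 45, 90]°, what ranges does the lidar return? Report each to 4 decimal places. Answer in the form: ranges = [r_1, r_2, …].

ranges = [3.8409, 4.2839, 2.7432, 0.5800, 0.3002]

beam 1: φ=-90°, α=165°
  d=(-0.9659,0.2588)  start (4,4)  tX=0.7350 tY=1.8159  stride 1/|dx|=1.0353 1/|dy|=3.8637
    cross x-line → (3,4), t=0.7350
    cross x-line → (2,4), t=1.7703
    cross y-line → (2,5), t=1.8159
    cross x-line → (1,5), t=2.8056
    cross x-line → (0,5), t=3.8409 (wall)
  → r_1 = 3.8409
beam 2: φ=-45°, α=210°
  d=(-0.8660,-0.5000)  start (4,4)  tX=0.8198 tY=1.0600  stride 1/|dx|=1.1547 1/|dy|=2.0000
    cross x-line → (3,4), t=0.8198
    cross y-line → (3,3), t=1.0600
    cross x-line → (2,3), t=1.9745
    cross y-line → (2,2), t=3.0600
    cross x-line → (1,2), t=3.1292
    cross x-line → (0,2), t=4.2839 (wall)
  → r_2 = 4.2839
beam 3: φ=0°, α=255°
  d=(-0.2588,-0.9659)  start (4,4)  tX=2.7432 tY=0.5487  stride 1/|dx|=3.8637 1/|dy|=1.0353
    cross y-line → (4,3), t=0.5487
    cross y-line → (4,2), t=1.5840
    cross y-line → (4,1), t=2.6192
    cross x-line → (3,1), t=2.7432 (wall)
  → r_3 = 2.7432
beam 4: φ=45°, α=300°
  d=(0.5000,-0.8660)  start (4,4)  tX=0.5800 tY=0.6120  stride 1/|dx|=2.0000 1/|dy|=1.1547
    cross x-line → (5,4), t=0.5800 (wall)
  → r_4 = 0.5800
beam 5: φ=90°, α=345°
  d=(0.9659,-0.2588)  start (4,4)  tX=0.3002 tY=2.0478  stride 1/|dx|=1.0353 1/|dy|=3.8637
    cross x-line → (5,4), t=0.3002 (wall)
  → r_5 = 0.3002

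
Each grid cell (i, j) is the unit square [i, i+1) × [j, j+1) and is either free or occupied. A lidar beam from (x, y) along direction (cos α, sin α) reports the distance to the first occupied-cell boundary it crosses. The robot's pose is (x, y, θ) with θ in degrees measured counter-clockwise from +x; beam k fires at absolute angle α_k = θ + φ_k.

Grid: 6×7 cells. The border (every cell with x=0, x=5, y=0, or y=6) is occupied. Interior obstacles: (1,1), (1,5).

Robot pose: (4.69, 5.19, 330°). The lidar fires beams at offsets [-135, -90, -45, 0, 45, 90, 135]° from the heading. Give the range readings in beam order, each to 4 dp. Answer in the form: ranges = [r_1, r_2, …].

ranges = [3.8202, 4.8382, 1.1977, 0.3580, 0.3209, 0.6200, 0.8386]

beam 1: φ=-135°, α=195°
  dir = (cos 195°, sin 195°) = (-0.9659, -0.2588); from cell (4,5)
  next x-line at t=0.7143, next y-line at t=0.7341; Δt_x=1.0353, Δt_y=3.8637
    x: enter (3,5) at t=0.7143
    y: enter (3,4) at t=0.7341
    x: enter (2,4) at t=1.7496
    x: enter (1,4) at t=2.7849
    x: enter (0,4) at t=3.8202 ← occupied
  → r_1 = 3.8202
beam 2: φ=-90°, α=240°
  dir = (cos 240°, sin 240°) = (-0.5000, -0.8660); from cell (4,5)
  next x-line at t=1.3800, next y-line at t=0.2194; Δt_x=2.0000, Δt_y=1.1547
    y: enter (4,4) at t=0.2194
    y: enter (4,3) at t=1.3741
    x: enter (3,3) at t=1.3800
    y: enter (3,2) at t=2.5288
    x: enter (2,2) at t=3.3800
    y: enter (2,1) at t=3.6835
    y: enter (2,0) at t=4.8382 ← occupied
  → r_2 = 4.8382
beam 3: φ=-45°, α=285°
  dir = (cos 285°, sin 285°) = (0.2588, -0.9659); from cell (4,5)
  next x-line at t=1.1977, next y-line at t=0.1967; Δt_x=3.8637, Δt_y=1.0353
    y: enter (4,4) at t=0.1967
    x: enter (5,4) at t=1.1977 ← occupied
  → r_3 = 1.1977
beam 4: φ=0°, α=330°
  dir = (cos 330°, sin 330°) = (0.8660, -0.5000); from cell (4,5)
  next x-line at t=0.3580, next y-line at t=0.3800; Δt_x=1.1547, Δt_y=2.0000
    x: enter (5,5) at t=0.3580 ← occupied
  → r_4 = 0.3580
beam 5: φ=45°, α=15°
  dir = (cos 15°, sin 15°) = (0.9659, 0.2588); from cell (4,5)
  next x-line at t=0.3209, next y-line at t=3.1296; Δt_x=1.0353, Δt_y=3.8637
    x: enter (5,5) at t=0.3209 ← occupied
  → r_5 = 0.3209
beam 6: φ=90°, α=60°
  dir = (cos 60°, sin 60°) = (0.5000, 0.8660); from cell (4,5)
  next x-line at t=0.6200, next y-line at t=0.9353; Δt_x=2.0000, Δt_y=1.1547
    x: enter (5,5) at t=0.6200 ← occupied
  → r_6 = 0.6200
beam 7: φ=135°, α=105°
  dir = (cos 105°, sin 105°) = (-0.2588, 0.9659); from cell (4,5)
  next x-line at t=2.6660, next y-line at t=0.8386; Δt_x=3.8637, Δt_y=1.0353
    y: enter (4,6) at t=0.8386 ← occupied
  → r_7 = 0.8386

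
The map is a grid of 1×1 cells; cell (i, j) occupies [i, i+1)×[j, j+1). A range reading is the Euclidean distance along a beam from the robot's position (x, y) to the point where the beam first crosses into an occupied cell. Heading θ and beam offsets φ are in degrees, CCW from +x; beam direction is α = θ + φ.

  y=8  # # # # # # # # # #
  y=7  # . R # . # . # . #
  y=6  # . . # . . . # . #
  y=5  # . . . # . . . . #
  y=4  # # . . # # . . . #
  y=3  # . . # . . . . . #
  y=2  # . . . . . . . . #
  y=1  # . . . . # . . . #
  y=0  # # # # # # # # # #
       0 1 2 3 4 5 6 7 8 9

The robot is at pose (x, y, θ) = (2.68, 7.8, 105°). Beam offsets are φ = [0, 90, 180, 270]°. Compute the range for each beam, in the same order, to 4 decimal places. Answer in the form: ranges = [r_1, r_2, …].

beam 1: φ=0°, α=105°
  cosα=-0.2588 sinα=0.9659 | (2,7) | tMaxX 2.6273 tMaxY 0.2071 | tΔX 3.8637 tΔY 1.0353
    t=0.2071 [y] (2,8) — stop
  → r_1 = 0.2071
beam 2: φ=90°, α=195°
  cosα=-0.9659 sinα=-0.2588 | (2,7) | tMaxX 0.7040 tMaxY 3.0910 | tΔX 1.0353 tΔY 3.8637
    t=0.7040 [x] (1,7)
    t=1.7393 [x] (0,7) — stop
  → r_2 = 1.7393
beam 3: φ=180°, α=285°
  cosα=0.2588 sinα=-0.9659 | (2,7) | tMaxX 1.2364 tMaxY 0.8282 | tΔX 3.8637 tΔY 1.0353
    t=0.8282 [y] (2,6)
    t=1.2364 [x] (3,6) — stop
  → r_3 = 1.2364
beam 4: φ=270°, α=15°
  cosα=0.9659 sinα=0.2588 | (2,7) | tMaxX 0.3313 tMaxY 0.7727 | tΔX 1.0353 tΔY 3.8637
    t=0.3313 [x] (3,7) — stop
  → r_4 = 0.3313

ranges = [0.2071, 1.7393, 1.2364, 0.3313]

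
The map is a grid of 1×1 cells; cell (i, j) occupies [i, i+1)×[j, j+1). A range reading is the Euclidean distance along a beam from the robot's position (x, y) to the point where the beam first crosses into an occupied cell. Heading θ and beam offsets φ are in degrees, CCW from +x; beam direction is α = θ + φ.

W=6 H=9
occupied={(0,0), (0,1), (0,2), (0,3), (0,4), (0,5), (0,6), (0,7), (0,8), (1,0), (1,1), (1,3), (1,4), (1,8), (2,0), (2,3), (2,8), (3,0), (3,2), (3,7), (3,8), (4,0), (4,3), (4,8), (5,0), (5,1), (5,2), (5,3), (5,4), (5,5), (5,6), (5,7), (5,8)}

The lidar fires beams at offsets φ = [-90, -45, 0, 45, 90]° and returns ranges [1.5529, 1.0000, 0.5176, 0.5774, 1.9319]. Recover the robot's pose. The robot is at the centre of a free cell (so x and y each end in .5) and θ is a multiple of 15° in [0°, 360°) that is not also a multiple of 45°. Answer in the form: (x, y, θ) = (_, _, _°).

(x, y, θ) = (4.5, 5.5, 345°)

The pose lattice has 21·16 = 336 candidates. Test each by forward raycasting.
  (4.5, 6.5, 345°): beam 1 = 3.6235 ≠ 1.5529 ✗
  (1.5, 7.5, 195°): beam 1 = 0.5176 ≠ 1.5529 ✗
  (1.5, 5.5, 30°): beam 1 = 0.5774 ≠ 1.5529 ✗
  (3.5, 4.5, 300°): beam 1 = 1.0000 ≠ 1.5529 ✗
  (2.5, 2.5, 345°): beam 2 = 1.7321 ≠ 1.0000 ✗
  …
  (4.5, 5.5, 345°): r_1=1.5529, r_2=1.0000, r_3=0.5176, r_4=0.5774, r_5=1.9319 — all match ✓
Only this pose fits every beam.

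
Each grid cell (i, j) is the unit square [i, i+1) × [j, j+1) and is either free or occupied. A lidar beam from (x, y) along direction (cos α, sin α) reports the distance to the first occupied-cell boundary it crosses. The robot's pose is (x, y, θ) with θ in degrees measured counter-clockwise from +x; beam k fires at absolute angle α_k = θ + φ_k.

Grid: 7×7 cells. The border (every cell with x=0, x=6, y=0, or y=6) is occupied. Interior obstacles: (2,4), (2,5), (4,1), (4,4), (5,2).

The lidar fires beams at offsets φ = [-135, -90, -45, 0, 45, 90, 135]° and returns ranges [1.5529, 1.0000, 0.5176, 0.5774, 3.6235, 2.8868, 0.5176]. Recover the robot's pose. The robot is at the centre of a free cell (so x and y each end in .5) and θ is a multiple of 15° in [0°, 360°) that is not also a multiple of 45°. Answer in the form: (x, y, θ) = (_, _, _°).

The pose lattice has 20·16 = 320 candidates. Test each by forward raycasting.
  (3.5, 3.5, 345°): beam 1 = 2.8868 ≠ 1.5529 ✗
  (2.5, 3.5, 195°): beam 1 = 0.5774 ≠ 1.5529 ✗
  (5.5, 5.5, 30°): beam 1 = 3.6235 ≠ 1.5529 ✗
  (3.5, 3.5, 300°): beam 1 = 2.5882 ≠ 1.5529 ✗
  (5.5, 1.5, 195°): beam 1 = 0.5774 ≠ 1.5529 ✗
  …
  (3.5, 4.5, 210°): r_1=1.5529, r_2=1.0000, r_3=0.5176, r_4=0.5774, r_5=3.6235, r_6=2.8868, r_7=0.5176 — all match ✓
No second candidate reproduces the full scan.

(x, y, θ) = (3.5, 4.5, 210°)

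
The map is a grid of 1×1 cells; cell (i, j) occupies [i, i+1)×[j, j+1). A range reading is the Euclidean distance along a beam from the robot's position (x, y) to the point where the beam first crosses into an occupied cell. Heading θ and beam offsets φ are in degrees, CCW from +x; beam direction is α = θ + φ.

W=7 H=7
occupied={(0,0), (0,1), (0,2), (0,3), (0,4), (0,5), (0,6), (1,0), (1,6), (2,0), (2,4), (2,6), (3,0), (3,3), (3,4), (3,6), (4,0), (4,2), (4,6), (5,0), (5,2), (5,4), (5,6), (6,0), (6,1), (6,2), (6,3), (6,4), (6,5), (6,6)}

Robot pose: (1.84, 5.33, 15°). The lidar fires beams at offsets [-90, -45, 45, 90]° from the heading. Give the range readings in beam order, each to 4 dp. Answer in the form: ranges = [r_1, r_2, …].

ranges = [0.6182, 0.6600, 0.7736, 0.6936]

beam 1: φ=-90°, α=285°
  dir = (cos 285°, sin 285°) = (0.2588, -0.9659); from cell (1,5)
  next x-line at t=0.6182, next y-line at t=0.3416; Δt_x=3.8637, Δt_y=1.0353
    y: enter (1,4) at t=0.3416
    x: enter (2,4) at t=0.6182 ← occupied
  → r_1 = 0.6182
beam 2: φ=-45°, α=330°
  dir = (cos 330°, sin 330°) = (0.8660, -0.5000); from cell (1,5)
  next x-line at t=0.1848, next y-line at t=0.6600; Δt_x=1.1547, Δt_y=2.0000
    x: enter (2,5) at t=0.1848
    y: enter (2,4) at t=0.6600 ← occupied
  → r_2 = 0.6600
beam 3: φ=45°, α=60°
  dir = (cos 60°, sin 60°) = (0.5000, 0.8660); from cell (1,5)
  next x-line at t=0.3200, next y-line at t=0.7736; Δt_x=2.0000, Δt_y=1.1547
    x: enter (2,5) at t=0.3200
    y: enter (2,6) at t=0.7736 ← occupied
  → r_3 = 0.7736
beam 4: φ=90°, α=105°
  dir = (cos 105°, sin 105°) = (-0.2588, 0.9659); from cell (1,5)
  next x-line at t=3.2455, next y-line at t=0.6936; Δt_x=3.8637, Δt_y=1.0353
    y: enter (1,6) at t=0.6936 ← occupied
  → r_4 = 0.6936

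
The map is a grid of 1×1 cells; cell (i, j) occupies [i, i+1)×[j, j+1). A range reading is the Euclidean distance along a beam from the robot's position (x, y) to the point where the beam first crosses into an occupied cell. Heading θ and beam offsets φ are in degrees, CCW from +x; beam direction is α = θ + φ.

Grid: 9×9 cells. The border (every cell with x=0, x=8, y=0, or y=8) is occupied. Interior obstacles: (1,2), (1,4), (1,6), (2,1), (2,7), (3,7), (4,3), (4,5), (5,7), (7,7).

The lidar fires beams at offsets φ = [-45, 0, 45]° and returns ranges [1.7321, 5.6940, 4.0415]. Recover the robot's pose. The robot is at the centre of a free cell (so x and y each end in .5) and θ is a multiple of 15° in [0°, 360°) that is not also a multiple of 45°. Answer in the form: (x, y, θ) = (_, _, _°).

Enumerate (i+0.5, j+0.5, θ) over the 39 free cells and 16 admissible headings. For each, cast all 3 beams and compare to the given ranges.
  (3.5, 3.5, 30°): beam 1 = 0.5176 ≠ 1.7321 ✗
  (4.5, 4.5, 195°): beam 1 = 3.0000 ≠ 1.7321 ✗
  (1.5, 5.5, 210°): beam 1 = 0.5176 ≠ 1.7321 ✗
  …
  (6.5, 1.5, 75°): r_1=1.7321, r_2=5.6940, r_3=4.0415 — all match ✓
Only this pose fits every beam.

(x, y, θ) = (6.5, 1.5, 75°)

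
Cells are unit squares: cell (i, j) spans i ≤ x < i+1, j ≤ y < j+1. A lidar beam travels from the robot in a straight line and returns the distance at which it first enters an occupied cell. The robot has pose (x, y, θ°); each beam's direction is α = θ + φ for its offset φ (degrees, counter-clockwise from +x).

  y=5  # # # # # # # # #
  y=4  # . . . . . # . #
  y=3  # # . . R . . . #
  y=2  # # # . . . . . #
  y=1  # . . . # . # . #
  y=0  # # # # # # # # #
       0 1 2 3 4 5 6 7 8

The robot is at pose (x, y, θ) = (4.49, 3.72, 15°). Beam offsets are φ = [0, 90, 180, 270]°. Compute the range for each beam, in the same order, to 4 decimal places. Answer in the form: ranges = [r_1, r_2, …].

beam 1: φ=0°, α=15°
  d=(0.9659,0.2588)  start (4,3)  tX=0.5280 tY=1.0818  stride 1/|dx|=1.0353 1/|dy|=3.8637
    cross x-line → (5,3), t=0.5280
    cross y-line → (5,4), t=1.0818
    cross x-line → (6,4), t=1.5633 (wall)
  → r_1 = 1.5633
beam 2: φ=90°, α=105°
  d=(-0.2588,0.9659)  start (4,3)  tX=1.8932 tY=0.2899  stride 1/|dx|=3.8637 1/|dy|=1.0353
    cross y-line → (4,4), t=0.2899
    cross y-line → (4,5), t=1.3252 (wall)
  → r_2 = 1.3252
beam 3: φ=180°, α=195°
  d=(-0.9659,-0.2588)  start (4,3)  tX=0.5073 tY=2.7819  stride 1/|dx|=1.0353 1/|dy|=3.8637
    cross x-line → (3,3), t=0.5073
    cross x-line → (2,3), t=1.5426
    cross x-line → (1,3), t=2.5778 (wall)
  → r_3 = 2.5778
beam 4: φ=270°, α=285°
  d=(0.2588,-0.9659)  start (4,3)  tX=1.9705 tY=0.7454  stride 1/|dx|=3.8637 1/|dy|=1.0353
    cross y-line → (4,2), t=0.7454
    cross y-line → (4,1), t=1.7807 (wall)
  → r_4 = 1.7807

ranges = [1.5633, 1.3252, 2.5778, 1.7807]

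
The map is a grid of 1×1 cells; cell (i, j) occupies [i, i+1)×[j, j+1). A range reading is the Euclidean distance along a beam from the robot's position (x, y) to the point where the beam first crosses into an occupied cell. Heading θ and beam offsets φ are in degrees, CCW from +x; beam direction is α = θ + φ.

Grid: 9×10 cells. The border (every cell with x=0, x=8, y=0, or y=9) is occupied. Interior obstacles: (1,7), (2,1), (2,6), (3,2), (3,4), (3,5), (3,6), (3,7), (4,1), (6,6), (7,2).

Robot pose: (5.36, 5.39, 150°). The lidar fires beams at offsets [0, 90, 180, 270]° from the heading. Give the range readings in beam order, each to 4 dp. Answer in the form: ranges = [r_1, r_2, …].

beam 1: φ=0°, α=150°
  d=(-0.8660,0.5000)  start (5,5)  tX=0.4157 tY=1.2200  stride 1/|dx|=1.1547 1/|dy|=2.0000
    cross x-line → (4,5), t=0.4157
    cross y-line → (4,6), t=1.2200
    cross x-line → (3,6), t=1.5704 (wall)
  → r_1 = 1.5704
beam 2: φ=90°, α=240°
  d=(-0.5000,-0.8660)  start (5,5)  tX=0.7200 tY=0.4503  stride 1/|dx|=2.0000 1/|dy|=1.1547
    cross y-line → (5,4), t=0.4503
    cross x-line → (4,4), t=0.7200
    cross y-line → (4,3), t=1.6050
    cross x-line → (3,3), t=2.7200
    cross y-line → (3,2), t=2.7597 (wall)
  → r_2 = 2.7597
beam 3: φ=180°, α=330°
  d=(0.8660,-0.5000)  start (5,5)  tX=0.7390 tY=0.7800  stride 1/|dx|=1.1547 1/|dy|=2.0000
    cross x-line → (6,5), t=0.7390
    cross y-line → (6,4), t=0.7800
    cross x-line → (7,4), t=1.8937
    cross y-line → (7,3), t=2.7800
    cross x-line → (8,3), t=3.0484 (wall)
  → r_3 = 3.0484
beam 4: φ=270°, α=60°
  d=(0.5000,0.8660)  start (5,5)  tX=1.2800 tY=0.7044  stride 1/|dx|=2.0000 1/|dy|=1.1547
    cross y-line → (5,6), t=0.7044
    cross x-line → (6,6), t=1.2800 (wall)
  → r_4 = 1.2800

ranges = [1.5704, 2.7597, 3.0484, 1.2800]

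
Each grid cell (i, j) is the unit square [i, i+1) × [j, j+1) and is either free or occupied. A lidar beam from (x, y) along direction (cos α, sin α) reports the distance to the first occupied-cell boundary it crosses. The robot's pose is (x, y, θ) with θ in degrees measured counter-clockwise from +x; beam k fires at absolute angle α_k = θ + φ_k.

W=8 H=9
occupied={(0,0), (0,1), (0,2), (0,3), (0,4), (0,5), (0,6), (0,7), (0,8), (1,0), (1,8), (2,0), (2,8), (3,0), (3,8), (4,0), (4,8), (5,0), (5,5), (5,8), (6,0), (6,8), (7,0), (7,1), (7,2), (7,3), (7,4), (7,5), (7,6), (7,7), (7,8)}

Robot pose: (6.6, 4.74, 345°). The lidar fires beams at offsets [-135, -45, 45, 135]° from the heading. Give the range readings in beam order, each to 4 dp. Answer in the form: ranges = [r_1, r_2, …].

ranges = [6.4663, 0.8000, 0.4619, 1.2000]

beam 1: φ=-135°, α=210°
  d=(-0.8660,-0.5000)  start (6,4)  tX=0.6928 tY=1.4800  stride 1/|dx|=1.1547 1/|dy|=2.0000
    cross x-line → (5,4), t=0.6928
    cross y-line → (5,3), t=1.4800
    cross x-line → (4,3), t=1.8475
    cross x-line → (3,3), t=3.0022
    cross y-line → (3,2), t=3.4800
    cross x-line → (2,2), t=4.1569
    cross x-line → (1,2), t=5.3116
    cross y-line → (1,1), t=5.4800
    cross x-line → (0,1), t=6.4663 (wall)
  → r_1 = 6.4663
beam 2: φ=-45°, α=300°
  d=(0.5000,-0.8660)  start (6,4)  tX=0.8000 tY=0.8545  stride 1/|dx|=2.0000 1/|dy|=1.1547
    cross x-line → (7,4), t=0.8000 (wall)
  → r_2 = 0.8000
beam 3: φ=45°, α=30°
  d=(0.8660,0.5000)  start (6,4)  tX=0.4619 tY=0.5200  stride 1/|dx|=1.1547 1/|dy|=2.0000
    cross x-line → (7,4), t=0.4619 (wall)
  → r_3 = 0.4619
beam 4: φ=135°, α=120°
  d=(-0.5000,0.8660)  start (6,4)  tX=1.2000 tY=0.3002  stride 1/|dx|=2.0000 1/|dy|=1.1547
    cross y-line → (6,5), t=0.3002
    cross x-line → (5,5), t=1.2000 (wall)
  → r_4 = 1.2000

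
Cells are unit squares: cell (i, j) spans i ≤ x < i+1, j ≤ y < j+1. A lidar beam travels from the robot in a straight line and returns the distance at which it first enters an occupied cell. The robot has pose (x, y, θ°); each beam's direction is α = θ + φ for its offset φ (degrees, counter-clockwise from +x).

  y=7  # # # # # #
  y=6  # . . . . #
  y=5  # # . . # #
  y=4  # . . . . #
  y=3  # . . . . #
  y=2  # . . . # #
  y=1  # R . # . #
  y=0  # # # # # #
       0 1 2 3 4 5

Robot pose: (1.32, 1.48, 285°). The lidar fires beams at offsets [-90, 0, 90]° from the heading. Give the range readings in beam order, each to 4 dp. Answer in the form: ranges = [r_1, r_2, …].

beam 1: φ=-90°, α=195°
  d=(-0.9659,-0.2588)  start (1,1)  tX=0.3313 tY=1.8546  stride 1/|dx|=1.0353 1/|dy|=3.8637
    cross x-line → (0,1), t=0.3313 (wall)
  → r_1 = 0.3313
beam 2: φ=0°, α=285°
  d=(0.2588,-0.9659)  start (1,1)  tX=2.6273 tY=0.4969  stride 1/|dx|=3.8637 1/|dy|=1.0353
    cross y-line → (1,0), t=0.4969 (wall)
  → r_2 = 0.4969
beam 3: φ=90°, α=15°
  d=(0.9659,0.2588)  start (1,1)  tX=0.7040 tY=2.0091  stride 1/|dx|=1.0353 1/|dy|=3.8637
    cross x-line → (2,1), t=0.7040
    cross x-line → (3,1), t=1.7393 (wall)
  → r_3 = 1.7393

ranges = [0.3313, 0.4969, 1.7393]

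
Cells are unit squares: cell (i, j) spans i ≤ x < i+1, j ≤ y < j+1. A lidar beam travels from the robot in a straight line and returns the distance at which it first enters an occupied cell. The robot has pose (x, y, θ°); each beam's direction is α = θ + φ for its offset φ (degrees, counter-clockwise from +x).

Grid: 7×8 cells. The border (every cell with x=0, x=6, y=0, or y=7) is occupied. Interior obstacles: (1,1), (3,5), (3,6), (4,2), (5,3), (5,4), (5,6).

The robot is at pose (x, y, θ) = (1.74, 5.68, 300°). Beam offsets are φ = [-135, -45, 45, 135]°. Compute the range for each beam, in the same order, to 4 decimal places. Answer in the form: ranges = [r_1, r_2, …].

ranges = [0.7661, 2.8591, 1.3044, 1.3666]

beam 1: φ=-135°, α=165°
  cosα=-0.9659 sinα=0.2588 | (1,5) | tMaxX 0.7661 tMaxY 1.2364 | tΔX 1.0353 tΔY 3.8637
    t=0.7661 [x] (0,5) — stop
  → r_1 = 0.7661
beam 2: φ=-45°, α=255°
  cosα=-0.2588 sinα=-0.9659 | (1,5) | tMaxX 2.8591 tMaxY 0.7040 | tΔX 3.8637 tΔY 1.0353
    t=0.7040 [y] (1,4)
    t=1.7393 [y] (1,3)
    t=2.7745 [y] (1,2)
    t=2.8591 [x] (0,2) — stop
  → r_2 = 2.8591
beam 3: φ=45°, α=345°
  cosα=0.9659 sinα=-0.2588 | (1,5) | tMaxX 0.2692 tMaxY 2.6273 | tΔX 1.0353 tΔY 3.8637
    t=0.2692 [x] (2,5)
    t=1.3044 [x] (3,5) — stop
  → r_3 = 1.3044
beam 4: φ=135°, α=75°
  cosα=0.2588 sinα=0.9659 | (1,5) | tMaxX 1.0046 tMaxY 0.3313 | tΔX 3.8637 tΔY 1.0353
    t=0.3313 [y] (1,6)
    t=1.0046 [x] (2,6)
    t=1.3666 [y] (2,7) — stop
  → r_4 = 1.3666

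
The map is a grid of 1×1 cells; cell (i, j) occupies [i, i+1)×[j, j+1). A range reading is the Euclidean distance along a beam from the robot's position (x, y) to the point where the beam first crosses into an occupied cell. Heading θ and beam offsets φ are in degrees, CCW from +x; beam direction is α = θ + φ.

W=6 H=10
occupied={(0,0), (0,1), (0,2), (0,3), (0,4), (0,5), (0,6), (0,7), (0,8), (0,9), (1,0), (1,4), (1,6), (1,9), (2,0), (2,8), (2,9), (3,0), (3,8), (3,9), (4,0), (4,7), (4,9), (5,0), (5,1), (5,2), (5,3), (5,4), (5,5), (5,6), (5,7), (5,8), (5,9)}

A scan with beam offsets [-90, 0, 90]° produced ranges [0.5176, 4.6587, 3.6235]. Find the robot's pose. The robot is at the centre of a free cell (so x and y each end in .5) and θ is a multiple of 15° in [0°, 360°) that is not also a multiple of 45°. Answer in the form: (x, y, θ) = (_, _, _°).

Candidates: 27 free-cell centres × 16 headings = 432 poses. Raycast each; keep the one whose scan matches to 4 dp.
  (2.5, 5.5, 255°): beam 1 = 1.5529 ≠ 0.5176 ✗
  (2.5, 4.5, 255°): beam 2 = 3.6235 ≠ 4.6587 ✗
  (1.5, 1.5, 210°): beam 1 = 1.0000 ≠ 0.5176 ✗
  …
  (4.5, 3.5, 105°): r_1=0.5176, r_2=4.6587, r_3=3.6235 — all match ✓
Only this pose fits every beam.

(x, y, θ) = (4.5, 3.5, 105°)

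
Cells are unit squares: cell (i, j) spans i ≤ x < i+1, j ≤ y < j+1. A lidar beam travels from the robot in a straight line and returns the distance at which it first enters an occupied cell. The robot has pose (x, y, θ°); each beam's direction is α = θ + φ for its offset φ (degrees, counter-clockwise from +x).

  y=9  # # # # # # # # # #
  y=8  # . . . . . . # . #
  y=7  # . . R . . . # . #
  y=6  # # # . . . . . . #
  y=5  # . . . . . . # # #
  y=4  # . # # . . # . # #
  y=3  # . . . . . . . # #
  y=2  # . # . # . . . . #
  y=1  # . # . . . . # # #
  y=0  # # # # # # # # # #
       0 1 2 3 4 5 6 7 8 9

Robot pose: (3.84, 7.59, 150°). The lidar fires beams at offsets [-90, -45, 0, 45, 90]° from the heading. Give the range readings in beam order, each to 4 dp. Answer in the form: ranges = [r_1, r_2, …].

ranges = [1.6281, 1.4597, 2.8200, 2.2796, 1.6800]

beam 1: φ=-90°, α=60°
  dir = (cos 60°, sin 60°) = (0.5000, 0.8660); from cell (3,7)
  next x-line at t=0.3200, next y-line at t=0.4734; Δt_x=2.0000, Δt_y=1.1547
    x: enter (4,7) at t=0.3200
    y: enter (4,8) at t=0.4734
    y: enter (4,9) at t=1.6281 ← occupied
  → r_1 = 1.6281
beam 2: φ=-45°, α=105°
  dir = (cos 105°, sin 105°) = (-0.2588, 0.9659); from cell (3,7)
  next x-line at t=3.2455, next y-line at t=0.4245; Δt_x=3.8637, Δt_y=1.0353
    y: enter (3,8) at t=0.4245
    y: enter (3,9) at t=1.4597 ← occupied
  → r_2 = 1.4597
beam 3: φ=0°, α=150°
  dir = (cos 150°, sin 150°) = (-0.8660, 0.5000); from cell (3,7)
  next x-line at t=0.9699, next y-line at t=0.8200; Δt_x=1.1547, Δt_y=2.0000
    y: enter (3,8) at t=0.8200
    x: enter (2,8) at t=0.9699
    x: enter (1,8) at t=2.1246
    y: enter (1,9) at t=2.8200 ← occupied
  → r_3 = 2.8200
beam 4: φ=45°, α=195°
  dir = (cos 195°, sin 195°) = (-0.9659, -0.2588); from cell (3,7)
  next x-line at t=0.8696, next y-line at t=2.2796; Δt_x=1.0353, Δt_y=3.8637
    x: enter (2,7) at t=0.8696
    x: enter (1,7) at t=1.9049
    y: enter (1,6) at t=2.2796 ← occupied
  → r_4 = 2.2796
beam 5: φ=90°, α=240°
  dir = (cos 240°, sin 240°) = (-0.5000, -0.8660); from cell (3,7)
  next x-line at t=1.6800, next y-line at t=0.6813; Δt_x=2.0000, Δt_y=1.1547
    y: enter (3,6) at t=0.6813
    x: enter (2,6) at t=1.6800 ← occupied
  → r_5 = 1.6800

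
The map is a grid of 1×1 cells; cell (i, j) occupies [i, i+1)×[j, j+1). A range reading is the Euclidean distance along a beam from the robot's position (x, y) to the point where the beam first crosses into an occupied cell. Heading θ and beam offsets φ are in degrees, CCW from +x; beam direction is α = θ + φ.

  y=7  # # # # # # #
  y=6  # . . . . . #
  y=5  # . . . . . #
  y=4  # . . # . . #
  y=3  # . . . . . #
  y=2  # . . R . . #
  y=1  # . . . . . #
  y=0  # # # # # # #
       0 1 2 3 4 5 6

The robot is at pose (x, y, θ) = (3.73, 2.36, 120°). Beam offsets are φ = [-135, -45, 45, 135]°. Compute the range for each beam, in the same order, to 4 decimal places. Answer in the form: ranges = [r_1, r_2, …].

ranges = [2.3501, 4.8037, 2.8263, 1.4080]

beam 1: φ=-135°, α=345°
  dir = (cos 345°, sin 345°) = (0.9659, -0.2588); from cell (3,2)
  next x-line at t=0.2795, next y-line at t=1.3909; Δt_x=1.0353, Δt_y=3.8637
    x: enter (4,2) at t=0.2795
    x: enter (5,2) at t=1.3148
    y: enter (5,1) at t=1.3909
    x: enter (6,1) at t=2.3501 ← occupied
  → r_1 = 2.3501
beam 2: φ=-45°, α=75°
  dir = (cos 75°, sin 75°) = (0.2588, 0.9659); from cell (3,2)
  next x-line at t=1.0432, next y-line at t=0.6626; Δt_x=3.8637, Δt_y=1.0353
    y: enter (3,3) at t=0.6626
    x: enter (4,3) at t=1.0432
    y: enter (4,4) at t=1.6979
    y: enter (4,5) at t=2.7331
    y: enter (4,6) at t=3.7684
    y: enter (4,7) at t=4.8037 ← occupied
  → r_2 = 4.8037
beam 3: φ=45°, α=165°
  dir = (cos 165°, sin 165°) = (-0.9659, 0.2588); from cell (3,2)
  next x-line at t=0.7558, next y-line at t=2.4728; Δt_x=1.0353, Δt_y=3.8637
    x: enter (2,2) at t=0.7558
    x: enter (1,2) at t=1.7910
    y: enter (1,3) at t=2.4728
    x: enter (0,3) at t=2.8263 ← occupied
  → r_3 = 2.8263
beam 4: φ=135°, α=255°
  dir = (cos 255°, sin 255°) = (-0.2588, -0.9659); from cell (3,2)
  next x-line at t=2.8205, next y-line at t=0.3727; Δt_x=3.8637, Δt_y=1.0353
    y: enter (3,1) at t=0.3727
    y: enter (3,0) at t=1.4080 ← occupied
  → r_4 = 1.4080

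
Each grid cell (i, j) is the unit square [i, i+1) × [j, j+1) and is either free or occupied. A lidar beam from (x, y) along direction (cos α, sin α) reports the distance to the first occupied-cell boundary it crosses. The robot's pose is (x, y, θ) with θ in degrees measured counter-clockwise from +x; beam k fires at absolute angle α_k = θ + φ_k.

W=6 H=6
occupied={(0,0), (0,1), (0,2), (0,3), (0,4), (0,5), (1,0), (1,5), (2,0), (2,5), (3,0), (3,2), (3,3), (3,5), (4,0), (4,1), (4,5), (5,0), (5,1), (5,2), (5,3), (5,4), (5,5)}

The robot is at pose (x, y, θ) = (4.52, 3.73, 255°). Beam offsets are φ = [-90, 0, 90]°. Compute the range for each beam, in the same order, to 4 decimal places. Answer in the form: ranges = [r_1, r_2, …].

beam 1: φ=-90°, α=165°
  direction (-0.9659, 0.2588); cell (4,3); t to first gridline: x 0.5383, y 1.0432 (then +1.0353 / +3.8637)
    (3,3) via x @ 0.5383  # hit
  → r_1 = 0.5383
beam 2: φ=0°, α=255°
  direction (-0.2588, -0.9659); cell (4,3); t to first gridline: x 2.0091, y 0.7558 (then +3.8637 / +1.0353)
    (4,2) via y @ 0.7558
    (4,1) via y @ 1.7910  # hit
  → r_2 = 1.7910
beam 3: φ=90°, α=345°
  direction (0.9659, -0.2588); cell (4,3); t to first gridline: x 0.4969, y 2.8205 (then +1.0353 / +3.8637)
    (5,3) via x @ 0.4969  # hit
  → r_3 = 0.4969

ranges = [0.5383, 1.7910, 0.4969]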